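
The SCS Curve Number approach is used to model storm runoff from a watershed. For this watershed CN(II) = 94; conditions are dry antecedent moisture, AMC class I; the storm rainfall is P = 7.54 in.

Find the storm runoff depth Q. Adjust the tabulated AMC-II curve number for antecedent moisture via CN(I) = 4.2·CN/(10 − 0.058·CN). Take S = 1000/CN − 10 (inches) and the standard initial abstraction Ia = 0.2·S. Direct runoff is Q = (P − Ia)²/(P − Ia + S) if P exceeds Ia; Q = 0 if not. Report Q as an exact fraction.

Adjust CN=94 to AMC I: 4.2·94/(10 − 0.058·94) → (1974/5) ÷ (1137/250) = 32900/379 ≈ 86.807
Retention S: 1000/CN − 10 with CN=86.807 → S = 500/329 ≈ 1.520 in
Initial abstraction Ia = S/5 = (500/329)/5 = 100/329 ≈ 0.304 in
Excess rainfall: 7.540 − 0.304 = 7.236 in; P > Ia so Q > 0
Runoff Q = (P−Ia)²/(P−Ia+S) = (7.236)²/(7.236+1.520) = 14168855089/2369342850 ≈ 5.980 in

Q = 14168855089/2369342850 in ≈ 5.980 in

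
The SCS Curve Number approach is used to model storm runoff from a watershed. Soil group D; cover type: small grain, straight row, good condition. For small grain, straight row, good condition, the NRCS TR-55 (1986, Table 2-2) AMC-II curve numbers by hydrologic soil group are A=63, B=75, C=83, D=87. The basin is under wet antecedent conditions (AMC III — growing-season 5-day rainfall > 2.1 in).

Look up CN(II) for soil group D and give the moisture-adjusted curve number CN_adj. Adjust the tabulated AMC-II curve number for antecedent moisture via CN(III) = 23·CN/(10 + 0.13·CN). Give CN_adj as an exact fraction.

CN_adj = 200100/2131 ≈ 93.900

NRCS table: small grain, straight row, good condition, soil group D → CN(II) = 87
Wet (AMC III): CN(III) = 23·87/(10 + 0.13·87) = 2001/(2131/100) = 200100/2131 ≈ 93.900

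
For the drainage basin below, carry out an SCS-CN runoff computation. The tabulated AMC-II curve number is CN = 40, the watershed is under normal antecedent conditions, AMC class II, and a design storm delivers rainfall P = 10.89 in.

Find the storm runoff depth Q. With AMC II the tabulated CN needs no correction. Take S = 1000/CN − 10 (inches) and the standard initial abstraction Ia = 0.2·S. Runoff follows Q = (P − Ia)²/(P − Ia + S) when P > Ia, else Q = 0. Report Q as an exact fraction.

Q = 207507/76300 in ≈ 2.720 in

Average conditions: CN = 40 (no AMC adjustment).
Max retention: S = 1000/40 − 10 = 15 in (≈ 15.000 in)
Ia = 0.2·15 = 3 in ≈ 3.000 in
Excess rainfall: 10.890 − 3.000 = 7.890 in; P > Ia so Q > 0
Q = (789/100)²/((789/100) + 15) = (622521/10000)/(2289/100) = 207507/76300 in ≈ 2.720 in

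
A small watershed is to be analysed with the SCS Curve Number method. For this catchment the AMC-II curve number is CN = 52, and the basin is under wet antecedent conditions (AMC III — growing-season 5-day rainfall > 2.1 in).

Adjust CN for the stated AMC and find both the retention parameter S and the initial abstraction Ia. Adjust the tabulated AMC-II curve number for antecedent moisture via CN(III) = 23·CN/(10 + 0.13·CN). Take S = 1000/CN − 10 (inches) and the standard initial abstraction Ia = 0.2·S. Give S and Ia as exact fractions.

S = 1200/299 in ≈ 4.013 in; Ia = 240/299 in ≈ 0.803 in

Wet (AMC III): CN(III) = 23·52/(10 + 0.13·52) = 1196/(419/25) = 29900/419 ≈ 71.360
Max retention: S = 1000/(29900/419) − 10 = 1200/299 in (≈ 4.013 in)
Ia = 0.2S: 0.2·4.013 = 0.803 in (exactly 240/299)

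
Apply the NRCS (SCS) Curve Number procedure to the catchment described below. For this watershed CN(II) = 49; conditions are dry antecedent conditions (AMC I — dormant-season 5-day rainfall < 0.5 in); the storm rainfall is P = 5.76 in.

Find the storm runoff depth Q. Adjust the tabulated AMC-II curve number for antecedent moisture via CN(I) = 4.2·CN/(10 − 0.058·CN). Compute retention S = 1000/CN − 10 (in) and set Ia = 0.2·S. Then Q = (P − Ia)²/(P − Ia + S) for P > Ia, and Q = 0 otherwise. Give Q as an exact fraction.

Q = 2968729/117580400 in ≈ 0.025 in

Dry (AMC I): CN(I) = 4.2·49/(10 − 0.058·49) = (1029/5)/(3579/500) = 34300/1193 ≈ 28.751
S = 1000/(34300/1193) − 10 = 8500/343 in ≈ 24.781 in
Ia = 0.2S: 0.2·24.781 = 4.956 in (exactly 1700/343)
P − Ia = 5.760 − 4.956 = 6892/8575 ≈ 0.804 in (> 0, runoff occurs)
Q: (6892/8575)² ÷ (219392/8575) = 2968729/117580400 in (≈ 0.025 in)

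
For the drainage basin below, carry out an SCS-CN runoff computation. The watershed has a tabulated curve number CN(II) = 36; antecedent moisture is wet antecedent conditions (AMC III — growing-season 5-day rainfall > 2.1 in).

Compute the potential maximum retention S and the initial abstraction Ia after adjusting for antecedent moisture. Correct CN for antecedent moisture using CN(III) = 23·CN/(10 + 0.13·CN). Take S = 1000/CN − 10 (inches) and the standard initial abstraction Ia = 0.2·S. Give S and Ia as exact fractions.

Wet (AMC III): CN(III) = 23·36/(10 + 0.13·36) = 828/(367/25) = 20700/367 ≈ 56.403
S = 1000/(20700/367) − 10 = 1600/207 in ≈ 7.729 in
Ia = 0.2S: 0.2·7.729 = 1.546 in (exactly 320/207)

S = 1600/207 in ≈ 7.729 in; Ia = 320/207 in ≈ 1.546 in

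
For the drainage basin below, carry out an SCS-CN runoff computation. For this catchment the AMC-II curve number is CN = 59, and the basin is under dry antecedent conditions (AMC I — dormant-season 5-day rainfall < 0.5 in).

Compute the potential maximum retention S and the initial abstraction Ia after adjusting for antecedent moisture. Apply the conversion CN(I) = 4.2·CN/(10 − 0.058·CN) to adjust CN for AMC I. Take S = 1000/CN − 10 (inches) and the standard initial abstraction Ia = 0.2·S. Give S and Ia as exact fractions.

Adjust CN=59 to AMC I: 4.2·59/(10 − 0.058·59) → (1239/5) ÷ (3289/500) = 123900/3289 ≈ 37.671
Max retention: S = 1000/(123900/3289) − 10 = 20500/1239 in (≈ 16.546 in)
Ia = 0.2·(20500/1239) = 4100/1239 in ≈ 3.309 in

S = 20500/1239 in ≈ 16.546 in; Ia = 4100/1239 in ≈ 3.309 in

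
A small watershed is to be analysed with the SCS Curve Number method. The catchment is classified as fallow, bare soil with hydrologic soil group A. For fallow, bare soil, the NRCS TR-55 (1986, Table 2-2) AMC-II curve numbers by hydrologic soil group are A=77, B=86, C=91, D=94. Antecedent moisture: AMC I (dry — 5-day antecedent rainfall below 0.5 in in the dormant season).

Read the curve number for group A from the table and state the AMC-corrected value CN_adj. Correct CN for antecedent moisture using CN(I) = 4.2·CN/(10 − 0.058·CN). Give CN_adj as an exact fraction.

CN_adj = 161700/2767 ≈ 58.439

NRCS table: fallow, bare soil, soil group A → CN(II) = 77
Dry (AMC I): CN(I) = 4.2·77/(10 − 0.058·77) = (1617/5)/(2767/500) = 161700/2767 ≈ 58.439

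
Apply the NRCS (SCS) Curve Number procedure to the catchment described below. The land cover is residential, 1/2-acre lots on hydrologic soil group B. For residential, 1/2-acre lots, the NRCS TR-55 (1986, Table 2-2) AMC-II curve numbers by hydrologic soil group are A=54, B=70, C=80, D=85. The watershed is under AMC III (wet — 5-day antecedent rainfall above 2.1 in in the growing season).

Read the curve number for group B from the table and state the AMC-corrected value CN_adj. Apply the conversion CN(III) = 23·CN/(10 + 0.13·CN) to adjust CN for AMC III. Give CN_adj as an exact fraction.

NRCS table: residential, 1/2-acre lots, soil group B → CN(II) = 70
Adjust CN=70 to AMC III: 23·70/(10 + 0.13·70) → 1610 ÷ (191/10) = 16100/191 ≈ 84.293

CN_adj = 16100/191 ≈ 84.293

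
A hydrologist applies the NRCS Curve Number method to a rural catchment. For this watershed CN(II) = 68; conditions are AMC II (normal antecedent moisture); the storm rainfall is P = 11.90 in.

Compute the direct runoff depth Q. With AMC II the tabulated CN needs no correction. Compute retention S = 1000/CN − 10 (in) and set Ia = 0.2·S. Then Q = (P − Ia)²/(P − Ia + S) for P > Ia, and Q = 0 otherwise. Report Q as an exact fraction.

CN(II) = 68; AMC II needs no correction.
Max retention: S = 1000/68 − 10 = 80/17 in (≈ 4.706 in)
Initial abstraction Ia = S/5 = (80/17)/5 = 16/17 ≈ 0.941 in
P − Ia = 11.900 − 0.941 = 1863/170 ≈ 10.959 in (> 0, runoff occurs)
Q: (1863/170)² ÷ (2663/170) = 3470769/452710 in (≈ 7.667 in)

Q = 3470769/452710 in ≈ 7.667 in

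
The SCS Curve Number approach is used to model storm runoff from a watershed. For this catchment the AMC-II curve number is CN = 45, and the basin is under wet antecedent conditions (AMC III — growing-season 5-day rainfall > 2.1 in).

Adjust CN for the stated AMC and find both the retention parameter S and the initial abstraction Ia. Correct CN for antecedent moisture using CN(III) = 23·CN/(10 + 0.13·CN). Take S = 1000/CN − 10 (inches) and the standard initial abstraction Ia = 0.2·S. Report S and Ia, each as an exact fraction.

Adjust CN=45 to AMC III: 23·45/(10 + 0.13·45) → 1035 ÷ (317/20) = 20700/317 ≈ 65.300
Retention S: 1000/CN − 10 with CN=65.300 → S = 1100/207 ≈ 5.314 in
Ia = 0.2S: 0.2·5.314 = 1.063 in (exactly 220/207)

S = 1100/207 in ≈ 5.314 in; Ia = 220/207 in ≈ 1.063 in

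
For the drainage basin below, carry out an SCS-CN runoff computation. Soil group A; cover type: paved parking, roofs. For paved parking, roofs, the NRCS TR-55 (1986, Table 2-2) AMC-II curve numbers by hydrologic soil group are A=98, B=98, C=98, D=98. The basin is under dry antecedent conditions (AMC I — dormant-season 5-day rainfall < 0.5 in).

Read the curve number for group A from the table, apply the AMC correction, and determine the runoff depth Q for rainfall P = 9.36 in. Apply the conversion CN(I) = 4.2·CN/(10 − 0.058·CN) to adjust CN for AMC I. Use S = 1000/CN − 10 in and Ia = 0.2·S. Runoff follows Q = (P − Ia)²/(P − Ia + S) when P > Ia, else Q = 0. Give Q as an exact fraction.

Q = 28390108898/3225734925 in ≈ 8.801 in

NRCS table: paved parking, roofs, soil group A → CN(II) = 98
Adjust CN=98 to AMC I: 4.2·98/(10 − 0.058·98) → (2058/5) ÷ (1079/250) = 102900/1079 ≈ 95.366
Retention S: 1000/CN − 10 with CN=95.366 → S = 500/1029 ≈ 0.486 in
Initial abstraction Ia = S/5 = (500/1029)/5 = 100/1029 ≈ 0.097 in
P − Ia = 9.360 − 0.097 = 238286/25725 ≈ 9.263 in (> 0, runoff occurs)
Q = (238286/25725)²/((238286/25725) + 500/1029) = (56780217796/661775625)/(250786/25725) = 28390108898/3225734925 in ≈ 8.801 in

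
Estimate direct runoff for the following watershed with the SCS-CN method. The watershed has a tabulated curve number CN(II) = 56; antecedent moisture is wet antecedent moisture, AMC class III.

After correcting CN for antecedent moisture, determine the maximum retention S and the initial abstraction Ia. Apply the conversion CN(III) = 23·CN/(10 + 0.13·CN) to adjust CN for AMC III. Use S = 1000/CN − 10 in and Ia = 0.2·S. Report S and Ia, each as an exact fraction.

CN(III) from CN(II)=56: (23·56)/(10 + 0.13·56) = 4025/54 ≈ 74.537
Retention S: 1000/CN − 10 with CN=74.537 → S = 550/161 ≈ 3.416 in
Ia = 0.2S: 0.2·3.416 = 0.683 in (exactly 110/161)

S = 550/161 in ≈ 3.416 in; Ia = 110/161 in ≈ 0.683 in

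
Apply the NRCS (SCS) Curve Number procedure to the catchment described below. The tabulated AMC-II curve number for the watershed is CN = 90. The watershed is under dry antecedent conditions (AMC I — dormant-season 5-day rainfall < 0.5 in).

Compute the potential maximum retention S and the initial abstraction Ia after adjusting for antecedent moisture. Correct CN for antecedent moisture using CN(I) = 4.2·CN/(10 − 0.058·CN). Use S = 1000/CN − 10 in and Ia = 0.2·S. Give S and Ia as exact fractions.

CN(I) from CN(II)=90: (4.2·90)/(10 − 0.058·90) = 18900/239 ≈ 79.079
Retention S: 1000/CN − 10 with CN=79.079 → S = 500/189 ≈ 2.646 in
Initial abstraction Ia = S/5 = (500/189)/5 = 100/189 ≈ 0.529 in

S = 500/189 in ≈ 2.646 in; Ia = 100/189 in ≈ 0.529 in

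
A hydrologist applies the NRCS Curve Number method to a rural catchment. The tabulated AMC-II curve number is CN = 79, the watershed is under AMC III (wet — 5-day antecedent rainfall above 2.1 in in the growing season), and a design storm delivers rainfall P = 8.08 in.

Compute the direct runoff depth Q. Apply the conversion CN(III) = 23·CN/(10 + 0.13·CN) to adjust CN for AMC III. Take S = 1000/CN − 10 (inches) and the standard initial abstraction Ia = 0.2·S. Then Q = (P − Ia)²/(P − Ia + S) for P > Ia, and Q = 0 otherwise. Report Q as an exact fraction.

CN(III) from CN(II)=79: (23·79)/(10 + 0.13·79) = 181700/2027 ≈ 89.640
Retention S: 1000/CN − 10 with CN=89.640 → S = 2100/1817 ≈ 1.156 in
Ia = 0.2S: 0.2·1.156 = 0.231 in (exactly 420/1817)
P − Ia = 8.080 − 0.231 = 356534/45425 ≈ 7.849 in (> 0, runoff occurs)
Q = (356534/45425)²/((356534/45425) + 2100/1817) = (127116493156/2063430625)/(409034/45425) = 63558246578/9290184725 in ≈ 6.841 in

Q = 63558246578/9290184725 in ≈ 6.841 in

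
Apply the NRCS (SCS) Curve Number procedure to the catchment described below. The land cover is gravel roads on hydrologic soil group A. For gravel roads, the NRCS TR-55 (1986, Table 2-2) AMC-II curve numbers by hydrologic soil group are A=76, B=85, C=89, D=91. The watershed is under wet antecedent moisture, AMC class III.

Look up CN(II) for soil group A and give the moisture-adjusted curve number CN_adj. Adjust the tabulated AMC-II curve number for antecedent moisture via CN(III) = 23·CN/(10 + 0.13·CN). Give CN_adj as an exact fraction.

NRCS table: gravel roads, soil group A → CN(II) = 76
Adjust CN=76 to AMC III: 23·76/(10 + 0.13·76) → 1748 ÷ (497/25) = 43700/497 ≈ 87.928

CN_adj = 43700/497 ≈ 87.928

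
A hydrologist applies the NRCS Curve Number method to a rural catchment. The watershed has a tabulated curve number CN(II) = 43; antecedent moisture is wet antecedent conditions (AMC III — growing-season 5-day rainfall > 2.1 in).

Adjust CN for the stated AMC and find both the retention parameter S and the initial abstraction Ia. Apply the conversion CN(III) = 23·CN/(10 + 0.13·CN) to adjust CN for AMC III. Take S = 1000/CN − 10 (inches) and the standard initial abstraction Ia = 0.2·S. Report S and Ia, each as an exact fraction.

S = 5700/989 in ≈ 5.763 in; Ia = 1140/989 in ≈ 1.153 in

Wet (AMC III): CN(III) = 23·43/(10 + 0.13·43) = 989/(1559/100) = 98900/1559 ≈ 63.438
S = 1000/(98900/1559) − 10 = 5700/989 in ≈ 5.763 in
Ia = 0.2S: 0.2·5.763 = 1.153 in (exactly 1140/989)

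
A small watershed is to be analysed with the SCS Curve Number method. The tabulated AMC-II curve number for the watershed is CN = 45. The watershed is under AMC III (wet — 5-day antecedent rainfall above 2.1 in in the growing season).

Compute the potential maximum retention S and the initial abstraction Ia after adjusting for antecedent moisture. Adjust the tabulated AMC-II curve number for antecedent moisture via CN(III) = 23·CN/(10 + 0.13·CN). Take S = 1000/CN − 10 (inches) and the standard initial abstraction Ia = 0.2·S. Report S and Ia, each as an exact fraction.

Wet (AMC III): CN(III) = 23·45/(10 + 0.13·45) = 1035/(317/20) = 20700/317 ≈ 65.300
Retention S: 1000/CN − 10 with CN=65.300 → S = 1100/207 ≈ 5.314 in
Initial abstraction Ia = S/5 = (1100/207)/5 = 220/207 ≈ 1.063 in

S = 1100/207 in ≈ 5.314 in; Ia = 220/207 in ≈ 1.063 in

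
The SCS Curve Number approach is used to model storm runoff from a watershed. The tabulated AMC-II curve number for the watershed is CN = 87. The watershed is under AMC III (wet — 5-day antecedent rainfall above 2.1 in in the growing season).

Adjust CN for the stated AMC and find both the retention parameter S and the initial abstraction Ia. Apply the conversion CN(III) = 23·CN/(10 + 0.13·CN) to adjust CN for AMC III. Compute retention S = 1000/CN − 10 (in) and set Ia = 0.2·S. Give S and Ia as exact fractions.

Adjust CN=87 to AMC III: 23·87/(10 + 0.13·87) → 2001 ÷ (2131/100) = 200100/2131 ≈ 93.900
S = 1000/(200100/2131) − 10 = 1300/2001 in ≈ 0.650 in
Ia = 0.2·(1300/2001) = 260/2001 in ≈ 0.130 in

S = 1300/2001 in ≈ 0.650 in; Ia = 260/2001 in ≈ 0.130 in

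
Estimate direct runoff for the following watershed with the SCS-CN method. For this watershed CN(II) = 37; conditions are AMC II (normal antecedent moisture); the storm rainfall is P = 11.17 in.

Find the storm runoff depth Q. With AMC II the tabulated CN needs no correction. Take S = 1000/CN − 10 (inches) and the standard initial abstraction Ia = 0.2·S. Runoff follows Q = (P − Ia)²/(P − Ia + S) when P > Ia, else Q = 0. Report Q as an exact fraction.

CN(II) = 37; AMC II needs no correction.
S = 1000/37 − 10 = 630/37 in ≈ 17.027 in
Initial abstraction Ia = S/5 = (630/37)/5 = 126/37 ≈ 3.405 in
P − Ia = 11.170 − 3.405 = 28729/3700 ≈ 7.765 in (> 0, runoff occurs)
Runoff Q = (P−Ia)²/(P−Ia+S) = (7.765)²/(7.765+17.027) = 825355441/339397300 ≈ 2.432 in

Q = 825355441/339397300 in ≈ 2.432 in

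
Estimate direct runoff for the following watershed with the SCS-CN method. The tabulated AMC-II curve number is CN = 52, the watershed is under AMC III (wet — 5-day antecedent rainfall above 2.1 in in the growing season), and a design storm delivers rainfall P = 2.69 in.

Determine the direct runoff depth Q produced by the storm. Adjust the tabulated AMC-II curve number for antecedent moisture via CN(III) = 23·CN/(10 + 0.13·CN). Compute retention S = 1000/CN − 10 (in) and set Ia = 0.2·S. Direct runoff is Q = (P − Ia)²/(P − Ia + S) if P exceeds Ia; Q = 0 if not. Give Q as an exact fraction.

Q = 3184457761/5275286900 in ≈ 0.604 in

Wet (AMC III): CN(III) = 23·52/(10 + 0.13·52) = 1196/(419/25) = 29900/419 ≈ 71.360
S = 1000/(29900/419) − 10 = 1200/299 in ≈ 4.013 in
Initial abstraction Ia = S/5 = (1200/299)/5 = 240/299 ≈ 0.803 in
Since P=2.690 > Ia=0.803: effective rainfall P−Ia = 56431/29900 in
Q: (56431/29900)² ÷ (176431/29900) = 3184457761/5275286900 in (≈ 0.604 in)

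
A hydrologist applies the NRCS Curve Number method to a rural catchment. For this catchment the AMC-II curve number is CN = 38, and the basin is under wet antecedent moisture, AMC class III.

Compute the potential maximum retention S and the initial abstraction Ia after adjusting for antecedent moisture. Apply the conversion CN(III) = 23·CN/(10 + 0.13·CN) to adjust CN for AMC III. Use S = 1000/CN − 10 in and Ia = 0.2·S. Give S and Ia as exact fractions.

S = 3100/437 in ≈ 7.094 in; Ia = 620/437 in ≈ 1.419 in

Adjust CN=38 to AMC III: 23·38/(10 + 0.13·38) → 874 ÷ (747/50) = 43700/747 ≈ 58.501
Retention S: 1000/CN − 10 with CN=58.501 → S = 3100/437 ≈ 7.094 in
Initial abstraction Ia = S/5 = (3100/437)/5 = 620/437 ≈ 1.419 in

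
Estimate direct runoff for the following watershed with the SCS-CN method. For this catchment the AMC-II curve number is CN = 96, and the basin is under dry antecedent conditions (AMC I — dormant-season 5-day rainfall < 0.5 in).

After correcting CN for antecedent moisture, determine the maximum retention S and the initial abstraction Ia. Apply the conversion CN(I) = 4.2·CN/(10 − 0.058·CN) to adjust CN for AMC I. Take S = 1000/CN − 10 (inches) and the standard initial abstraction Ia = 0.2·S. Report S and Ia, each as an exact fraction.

Dry (AMC I): CN(I) = 4.2·96/(10 − 0.058·96) = (2016/5)/(554/125) = 25200/277 ≈ 90.975
S = 1000/(25200/277) − 10 = 125/126 in ≈ 0.992 in
Ia = 0.2·(125/126) = 25/126 in ≈ 0.198 in

S = 125/126 in ≈ 0.992 in; Ia = 25/126 in ≈ 0.198 in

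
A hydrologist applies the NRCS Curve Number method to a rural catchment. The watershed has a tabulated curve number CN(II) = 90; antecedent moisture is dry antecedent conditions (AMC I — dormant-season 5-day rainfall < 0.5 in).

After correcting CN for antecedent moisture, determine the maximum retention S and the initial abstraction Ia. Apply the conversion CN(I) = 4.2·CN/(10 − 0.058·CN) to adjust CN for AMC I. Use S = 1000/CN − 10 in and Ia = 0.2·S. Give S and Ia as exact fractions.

S = 500/189 in ≈ 2.646 in; Ia = 100/189 in ≈ 0.529 in

CN(I) from CN(II)=90: (4.2·90)/(10 − 0.058·90) = 18900/239 ≈ 79.079
Max retention: S = 1000/(18900/239) − 10 = 500/189 in (≈ 2.646 in)
Initial abstraction Ia = S/5 = (500/189)/5 = 100/189 ≈ 0.529 in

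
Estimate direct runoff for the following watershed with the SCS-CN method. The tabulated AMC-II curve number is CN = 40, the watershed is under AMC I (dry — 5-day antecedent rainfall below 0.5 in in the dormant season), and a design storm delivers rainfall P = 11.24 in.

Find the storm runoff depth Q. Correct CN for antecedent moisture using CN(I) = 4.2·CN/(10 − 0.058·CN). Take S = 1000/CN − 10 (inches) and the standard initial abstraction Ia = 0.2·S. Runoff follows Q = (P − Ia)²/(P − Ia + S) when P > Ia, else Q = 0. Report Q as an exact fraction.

Dry (AMC I): CN(I) = 4.2·40/(10 − 0.058·40) = 168/(192/25) = 175/8 ≈ 21.875
Retention S: 1000/CN − 10 with CN=21.875 → S = 250/7 ≈ 35.714 in
Ia = 0.2S: 0.2·35.714 = 7.143 in (exactly 50/7)
P − Ia = 11.240 − 7.143 = 717/175 ≈ 4.097 in (> 0, runoff occurs)
Q: (717/175)² ÷ (6967/175) = 514089/1219225 in (≈ 0.422 in)

Q = 514089/1219225 in ≈ 0.422 in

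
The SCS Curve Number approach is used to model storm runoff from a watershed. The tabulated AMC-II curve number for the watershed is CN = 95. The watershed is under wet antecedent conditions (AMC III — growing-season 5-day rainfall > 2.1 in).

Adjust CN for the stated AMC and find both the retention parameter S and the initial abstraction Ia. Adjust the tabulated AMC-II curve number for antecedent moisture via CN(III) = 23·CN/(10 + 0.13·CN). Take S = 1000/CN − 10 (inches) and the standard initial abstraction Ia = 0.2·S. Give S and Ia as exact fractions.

Adjust CN=95 to AMC III: 23·95/(10 + 0.13·95) → 2185 ÷ (447/20) = 43700/447 ≈ 97.763
Max retention: S = 1000/(43700/447) − 10 = 100/437 in (≈ 0.229 in)
Initial abstraction Ia = S/5 = (100/437)/5 = 20/437 ≈ 0.046 in

S = 100/437 in ≈ 0.229 in; Ia = 20/437 in ≈ 0.046 in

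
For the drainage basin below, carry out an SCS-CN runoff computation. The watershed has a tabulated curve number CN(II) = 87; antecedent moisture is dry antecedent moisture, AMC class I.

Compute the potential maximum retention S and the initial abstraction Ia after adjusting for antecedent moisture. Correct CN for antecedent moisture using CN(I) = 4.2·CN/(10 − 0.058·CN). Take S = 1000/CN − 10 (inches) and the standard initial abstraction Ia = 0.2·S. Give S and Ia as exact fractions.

S = 6500/1827 in ≈ 3.558 in; Ia = 1300/1827 in ≈ 0.712 in

CN(I) from CN(II)=87: (4.2·87)/(10 − 0.058·87) = 182700/2477 ≈ 73.759
Max retention: S = 1000/(182700/2477) − 10 = 6500/1827 in (≈ 3.558 in)
Initial abstraction Ia = S/5 = (6500/1827)/5 = 1300/1827 ≈ 0.712 in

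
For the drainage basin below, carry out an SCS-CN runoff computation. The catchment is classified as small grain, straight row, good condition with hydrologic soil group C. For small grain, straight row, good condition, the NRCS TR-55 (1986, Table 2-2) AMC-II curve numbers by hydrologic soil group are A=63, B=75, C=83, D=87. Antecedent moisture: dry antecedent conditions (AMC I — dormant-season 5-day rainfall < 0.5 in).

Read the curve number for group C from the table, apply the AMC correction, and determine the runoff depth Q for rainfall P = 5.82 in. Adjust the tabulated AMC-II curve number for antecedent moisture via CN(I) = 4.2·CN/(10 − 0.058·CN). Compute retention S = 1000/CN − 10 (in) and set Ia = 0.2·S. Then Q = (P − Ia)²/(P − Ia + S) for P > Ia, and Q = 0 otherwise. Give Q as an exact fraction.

NRCS table: small grain, straight row, good condition, soil group C → CN(II) = 83
Adjust CN=83 to AMC I: 4.2·83/(10 − 0.058·83) → (1743/5) ÷ (2593/500) = 174300/2593 ≈ 67.219
Max retention: S = 1000/(174300/2593) − 10 = 8500/1743 in (≈ 4.877 in)
Ia = 0.2S: 0.2·4.877 = 0.975 in (exactly 1700/1743)
Excess rainfall: 5.820 − 0.975 = 4.845 in; P > Ia so Q > 0
Q: (422213/87150)² ÷ (847213/87150) = 178263817369/73834612950 in (≈ 2.414 in)

Q = 178263817369/73834612950 in ≈ 2.414 in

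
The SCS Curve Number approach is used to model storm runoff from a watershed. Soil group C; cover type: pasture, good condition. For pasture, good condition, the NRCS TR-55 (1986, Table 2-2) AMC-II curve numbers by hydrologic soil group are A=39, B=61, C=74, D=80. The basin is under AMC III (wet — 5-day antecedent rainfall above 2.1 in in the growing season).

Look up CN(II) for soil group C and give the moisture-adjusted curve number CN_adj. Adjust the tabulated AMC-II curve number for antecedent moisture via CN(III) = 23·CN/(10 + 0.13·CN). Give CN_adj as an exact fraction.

NRCS table: pasture, good condition, soil group C → CN(II) = 74
Adjust CN=74 to AMC III: 23·74/(10 + 0.13·74) → 1702 ÷ (981/50) = 85100/981 ≈ 86.748

CN_adj = 85100/981 ≈ 86.748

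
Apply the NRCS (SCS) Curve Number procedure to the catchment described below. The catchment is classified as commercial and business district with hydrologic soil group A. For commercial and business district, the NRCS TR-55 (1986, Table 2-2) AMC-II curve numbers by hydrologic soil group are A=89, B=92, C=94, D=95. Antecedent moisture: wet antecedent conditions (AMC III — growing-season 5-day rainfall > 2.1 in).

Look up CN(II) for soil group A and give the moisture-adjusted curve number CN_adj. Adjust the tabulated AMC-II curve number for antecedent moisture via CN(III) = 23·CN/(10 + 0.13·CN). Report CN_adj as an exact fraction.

NRCS table: commercial and business district, soil group A → CN(II) = 89
CN(III) from CN(II)=89: (23·89)/(10 + 0.13·89) = 204700/2157 ≈ 94.900

CN_adj = 204700/2157 ≈ 94.900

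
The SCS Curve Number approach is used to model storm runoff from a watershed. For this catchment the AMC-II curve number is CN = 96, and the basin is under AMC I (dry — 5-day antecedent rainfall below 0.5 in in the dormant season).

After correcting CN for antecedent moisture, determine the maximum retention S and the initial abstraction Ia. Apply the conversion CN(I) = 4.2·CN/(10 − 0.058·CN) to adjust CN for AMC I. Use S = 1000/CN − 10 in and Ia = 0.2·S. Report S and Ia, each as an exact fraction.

S = 125/126 in ≈ 0.992 in; Ia = 25/126 in ≈ 0.198 in

CN(I) from CN(II)=96: (4.2·96)/(10 − 0.058·96) = 25200/277 ≈ 90.975
S = 1000/(25200/277) − 10 = 125/126 in ≈ 0.992 in
Initial abstraction Ia = S/5 = (125/126)/5 = 25/126 ≈ 0.198 in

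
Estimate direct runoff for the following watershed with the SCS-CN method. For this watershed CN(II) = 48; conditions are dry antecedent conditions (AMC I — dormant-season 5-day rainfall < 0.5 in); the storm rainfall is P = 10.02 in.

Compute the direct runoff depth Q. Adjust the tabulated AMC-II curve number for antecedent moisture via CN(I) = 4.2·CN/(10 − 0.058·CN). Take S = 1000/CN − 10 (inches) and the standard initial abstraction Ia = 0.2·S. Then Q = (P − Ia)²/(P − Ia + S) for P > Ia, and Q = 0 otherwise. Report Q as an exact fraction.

Q = 234487969/304173450 in ≈ 0.771 in

Dry (AMC I): CN(I) = 4.2·48/(10 − 0.058·48) = (1008/5)/(902/125) = 12600/451 ≈ 27.938
Max retention: S = 1000/(12600/451) − 10 = 1625/63 in (≈ 25.794 in)
Ia = 0.2·(1625/63) = 325/63 in ≈ 5.159 in
Excess rainfall: 10.020 − 5.159 = 4.861 in; P > Ia so Q > 0
Q: (15313/3150)² ÷ (96563/3150) = 234487969/304173450 in (≈ 0.771 in)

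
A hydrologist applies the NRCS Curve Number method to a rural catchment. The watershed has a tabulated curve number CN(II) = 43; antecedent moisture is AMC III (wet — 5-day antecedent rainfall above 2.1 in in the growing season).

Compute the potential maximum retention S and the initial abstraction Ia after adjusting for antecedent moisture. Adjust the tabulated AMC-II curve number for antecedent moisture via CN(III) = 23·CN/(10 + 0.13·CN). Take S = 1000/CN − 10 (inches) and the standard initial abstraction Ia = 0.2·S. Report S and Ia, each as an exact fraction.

Adjust CN=43 to AMC III: 23·43/(10 + 0.13·43) → 989 ÷ (1559/100) = 98900/1559 ≈ 63.438
Retention S: 1000/CN − 10 with CN=63.438 → S = 5700/989 ≈ 5.763 in
Initial abstraction Ia = S/5 = (5700/989)/5 = 1140/989 ≈ 1.153 in

S = 5700/989 in ≈ 5.763 in; Ia = 1140/989 in ≈ 1.153 in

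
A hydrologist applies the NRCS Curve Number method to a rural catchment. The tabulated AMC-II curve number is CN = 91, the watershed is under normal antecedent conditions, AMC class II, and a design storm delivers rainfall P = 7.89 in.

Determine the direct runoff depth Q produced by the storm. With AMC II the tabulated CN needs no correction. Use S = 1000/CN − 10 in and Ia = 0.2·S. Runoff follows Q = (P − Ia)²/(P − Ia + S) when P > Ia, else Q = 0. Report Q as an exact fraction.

Average conditions: CN = 91 (no AMC adjustment).
Max retention: S = 1000/91 − 10 = 90/91 in (≈ 0.989 in)
Ia = 0.2S: 0.2·0.989 = 0.198 in (exactly 18/91)
Excess rainfall: 7.890 − 0.198 = 7.692 in; P > Ia so Q > 0
Q = (69999/9100)²/((69999/9100) + 90/91) = (4899860001/82810000)/(78999/9100) = 1633286667/239630300 in ≈ 6.816 in

Q = 1633286667/239630300 in ≈ 6.816 in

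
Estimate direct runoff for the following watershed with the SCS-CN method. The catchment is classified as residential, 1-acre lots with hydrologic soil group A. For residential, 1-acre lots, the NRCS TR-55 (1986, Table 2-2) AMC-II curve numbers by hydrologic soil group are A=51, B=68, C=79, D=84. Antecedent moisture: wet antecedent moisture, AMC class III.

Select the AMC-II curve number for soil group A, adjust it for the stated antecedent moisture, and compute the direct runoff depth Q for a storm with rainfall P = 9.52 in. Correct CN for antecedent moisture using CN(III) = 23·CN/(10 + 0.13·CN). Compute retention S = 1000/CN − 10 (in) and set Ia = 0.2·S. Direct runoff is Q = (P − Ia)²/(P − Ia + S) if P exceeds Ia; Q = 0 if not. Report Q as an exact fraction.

NRCS table: residential, 1-acre lots, soil group A → CN(II) = 51
Adjust CN=51 to AMC III: 23·51/(10 + 0.13·51) → 1173 ÷ (1663/100) = 117300/1663 ≈ 70.535
Retention S: 1000/CN − 10 with CN=70.535 → S = 4900/1173 ≈ 4.177 in
Ia = 0.2·(4900/1173) = 980/1173 in ≈ 0.835 in
Since P=9.520 > Ia=0.835: effective rainfall P−Ia = 254674/29325 in
Q: (254674/29325)² ÷ (377174/29325) = 4632774734/790044825 in (≈ 5.864 in)

Q = 4632774734/790044825 in ≈ 5.864 in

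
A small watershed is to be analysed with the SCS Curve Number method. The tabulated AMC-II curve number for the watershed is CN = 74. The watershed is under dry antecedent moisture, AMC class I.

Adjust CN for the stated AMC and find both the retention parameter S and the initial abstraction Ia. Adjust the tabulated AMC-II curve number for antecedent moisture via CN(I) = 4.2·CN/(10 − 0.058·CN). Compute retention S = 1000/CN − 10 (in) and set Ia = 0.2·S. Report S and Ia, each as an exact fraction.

Adjust CN=74 to AMC I: 4.2·74/(10 − 0.058·74) → (1554/5) ÷ (1427/250) = 77700/1427 ≈ 54.450
S = 1000/(77700/1427) − 10 = 6500/777 in ≈ 8.366 in
Ia = 0.2S: 0.2·8.366 = 1.673 in (exactly 1300/777)

S = 6500/777 in ≈ 8.366 in; Ia = 1300/777 in ≈ 1.673 in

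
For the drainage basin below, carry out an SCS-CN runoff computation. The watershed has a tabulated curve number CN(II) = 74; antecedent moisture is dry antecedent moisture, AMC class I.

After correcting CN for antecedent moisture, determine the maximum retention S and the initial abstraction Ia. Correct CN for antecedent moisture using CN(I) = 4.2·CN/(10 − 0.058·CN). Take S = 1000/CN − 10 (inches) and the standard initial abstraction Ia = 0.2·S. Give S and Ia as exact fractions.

CN(I) from CN(II)=74: (4.2·74)/(10 − 0.058·74) = 77700/1427 ≈ 54.450
S = 1000/(77700/1427) − 10 = 6500/777 in ≈ 8.366 in
Initial abstraction Ia = S/5 = (6500/777)/5 = 1300/777 ≈ 1.673 in

S = 6500/777 in ≈ 8.366 in; Ia = 1300/777 in ≈ 1.673 in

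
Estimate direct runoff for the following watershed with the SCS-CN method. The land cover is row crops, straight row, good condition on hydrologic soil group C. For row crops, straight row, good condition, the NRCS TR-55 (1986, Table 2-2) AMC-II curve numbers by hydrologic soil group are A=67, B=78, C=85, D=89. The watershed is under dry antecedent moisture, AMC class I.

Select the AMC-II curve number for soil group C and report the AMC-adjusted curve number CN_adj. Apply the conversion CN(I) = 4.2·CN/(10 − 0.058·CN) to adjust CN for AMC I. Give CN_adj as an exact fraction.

NRCS table: row crops, straight row, good condition, soil group C → CN(II) = 85
CN(I) from CN(II)=85: (4.2·85)/(10 − 0.058·85) = 11900/169 ≈ 70.414

CN_adj = 11900/169 ≈ 70.414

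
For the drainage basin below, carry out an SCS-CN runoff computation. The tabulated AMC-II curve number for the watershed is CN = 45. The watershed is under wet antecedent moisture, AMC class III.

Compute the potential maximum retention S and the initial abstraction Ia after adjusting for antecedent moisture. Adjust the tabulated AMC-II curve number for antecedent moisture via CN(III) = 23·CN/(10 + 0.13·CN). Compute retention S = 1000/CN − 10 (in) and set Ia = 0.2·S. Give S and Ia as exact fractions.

S = 1100/207 in ≈ 5.314 in; Ia = 220/207 in ≈ 1.063 in

CN(III) from CN(II)=45: (23·45)/(10 + 0.13·45) = 20700/317 ≈ 65.300
S = 1000/(20700/317) − 10 = 1100/207 in ≈ 5.314 in
Ia = 0.2·(1100/207) = 220/207 in ≈ 1.063 in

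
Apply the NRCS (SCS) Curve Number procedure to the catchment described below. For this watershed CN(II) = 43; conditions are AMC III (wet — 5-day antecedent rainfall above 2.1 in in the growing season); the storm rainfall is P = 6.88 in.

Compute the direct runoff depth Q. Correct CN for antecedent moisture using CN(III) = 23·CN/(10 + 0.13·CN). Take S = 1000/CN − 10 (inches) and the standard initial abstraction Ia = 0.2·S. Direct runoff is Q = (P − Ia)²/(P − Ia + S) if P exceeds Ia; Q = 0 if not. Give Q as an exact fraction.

CN(III) from CN(II)=43: (23·43)/(10 + 0.13·43) = 98900/1559 ≈ 63.438
Max retention: S = 1000/(98900/1559) − 10 = 5700/989 in (≈ 5.763 in)
Ia = 0.2S: 0.2·5.763 = 1.153 in (exactly 1140/989)
Since P=6.880 > Ia=1.153: effective rainfall P−Ia = 141608/24725 in
Q = (141608/24725)²/((141608/24725) + 5700/989) = (20052825664/611325625)/(284108/24725) = 5013206416/1756142575 in ≈ 2.855 in

Q = 5013206416/1756142575 in ≈ 2.855 in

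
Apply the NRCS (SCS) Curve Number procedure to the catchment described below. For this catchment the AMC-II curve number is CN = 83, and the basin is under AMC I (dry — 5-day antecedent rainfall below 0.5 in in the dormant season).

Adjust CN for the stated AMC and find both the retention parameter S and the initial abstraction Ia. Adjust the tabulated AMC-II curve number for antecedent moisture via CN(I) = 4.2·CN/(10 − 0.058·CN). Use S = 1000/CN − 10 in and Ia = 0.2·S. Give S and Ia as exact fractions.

CN(I) from CN(II)=83: (4.2·83)/(10 − 0.058·83) = 174300/2593 ≈ 67.219
Retention S: 1000/CN − 10 with CN=67.219 → S = 8500/1743 ≈ 4.877 in
Ia = 0.2S: 0.2·4.877 = 0.975 in (exactly 1700/1743)

S = 8500/1743 in ≈ 4.877 in; Ia = 1700/1743 in ≈ 0.975 in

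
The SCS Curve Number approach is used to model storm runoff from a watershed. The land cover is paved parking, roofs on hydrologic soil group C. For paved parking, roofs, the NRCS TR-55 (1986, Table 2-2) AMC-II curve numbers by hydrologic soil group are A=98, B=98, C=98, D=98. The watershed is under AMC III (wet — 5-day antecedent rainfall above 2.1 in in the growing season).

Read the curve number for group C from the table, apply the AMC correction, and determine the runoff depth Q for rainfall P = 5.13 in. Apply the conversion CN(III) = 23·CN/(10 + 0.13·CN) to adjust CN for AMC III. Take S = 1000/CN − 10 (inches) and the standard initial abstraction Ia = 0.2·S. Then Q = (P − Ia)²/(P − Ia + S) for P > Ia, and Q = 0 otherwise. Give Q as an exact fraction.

Q = 331949974801/66059217700 in ≈ 5.025 in

NRCS table: paved parking, roofs, soil group C → CN(II) = 98
Adjust CN=98 to AMC III: 23·98/(10 + 0.13·98) → 2254 ÷ (1137/50) = 112700/1137 ≈ 99.120
S = 1000/(112700/1137) − 10 = 100/1127 in ≈ 0.089 in
Ia = 0.2·(100/1127) = 20/1127 in ≈ 0.018 in
Excess rainfall: 5.130 − 0.018 = 5.112 in; P > Ia so Q > 0
Q = (576151/112700)²/((576151/112700) + 100/1127) = (331949974801/12701290000)/(586151/112700) = 331949974801/66059217700 in ≈ 5.025 in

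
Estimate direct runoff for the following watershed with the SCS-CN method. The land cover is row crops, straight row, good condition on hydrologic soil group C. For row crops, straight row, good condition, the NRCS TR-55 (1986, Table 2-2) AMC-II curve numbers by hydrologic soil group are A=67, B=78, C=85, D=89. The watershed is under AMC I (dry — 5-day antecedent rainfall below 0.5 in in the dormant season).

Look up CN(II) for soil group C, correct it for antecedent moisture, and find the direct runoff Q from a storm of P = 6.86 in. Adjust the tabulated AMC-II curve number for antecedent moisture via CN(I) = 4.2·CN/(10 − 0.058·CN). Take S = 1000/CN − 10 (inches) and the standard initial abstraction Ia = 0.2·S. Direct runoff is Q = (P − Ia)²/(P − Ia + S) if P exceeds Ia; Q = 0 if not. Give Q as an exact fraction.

Q = 1282857489/361861150 in ≈ 3.545 in

NRCS table: row crops, straight row, good condition, soil group C → CN(II) = 85
Dry (AMC I): CN(I) = 4.2·85/(10 − 0.058·85) = 357/(507/100) = 11900/169 ≈ 70.414
Max retention: S = 1000/(11900/169) − 10 = 500/119 in (≈ 4.202 in)
Initial abstraction Ia = S/5 = (500/119)/5 = 100/119 ≈ 0.840 in
Excess rainfall: 6.860 − 0.840 = 6.020 in; P > Ia so Q > 0
Q: (35817/5950)² ÷ (60817/5950) = 1282857489/361861150 in (≈ 3.545 in)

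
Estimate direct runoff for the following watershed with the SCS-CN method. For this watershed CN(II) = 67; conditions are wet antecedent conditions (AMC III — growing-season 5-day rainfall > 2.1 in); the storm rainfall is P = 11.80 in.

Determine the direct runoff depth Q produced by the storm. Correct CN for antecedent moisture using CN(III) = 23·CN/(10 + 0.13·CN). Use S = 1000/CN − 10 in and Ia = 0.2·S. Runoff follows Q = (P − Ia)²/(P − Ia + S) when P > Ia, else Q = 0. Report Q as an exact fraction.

Q = 7677089161/802236895 in ≈ 9.570 in

Wet (AMC III): CN(III) = 23·67/(10 + 0.13·67) = 1541/(1871/100) = 154100/1871 ≈ 82.362
S = 1000/(154100/1871) − 10 = 3300/1541 in ≈ 2.141 in
Initial abstraction Ia = S/5 = (3300/1541)/5 = 660/1541 ≈ 0.428 in
Excess rainfall: 11.800 − 0.428 = 11.372 in; P > Ia so Q > 0
Runoff Q = (P−Ia)²/(P−Ia+S) = (11.372)²/(11.372+2.141) = 7677089161/802236895 ≈ 9.570 in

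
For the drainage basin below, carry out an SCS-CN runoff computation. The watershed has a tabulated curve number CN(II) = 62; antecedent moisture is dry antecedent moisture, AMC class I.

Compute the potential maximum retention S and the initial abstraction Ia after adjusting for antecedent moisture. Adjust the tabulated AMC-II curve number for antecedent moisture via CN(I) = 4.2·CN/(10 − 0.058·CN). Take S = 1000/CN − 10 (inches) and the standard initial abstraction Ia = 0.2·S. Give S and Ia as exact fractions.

S = 9500/651 in ≈ 14.593 in; Ia = 1900/651 in ≈ 2.919 in

Adjust CN=62 to AMC I: 4.2·62/(10 − 0.058·62) → (1302/5) ÷ (1601/250) = 65100/1601 ≈ 40.662
Max retention: S = 1000/(65100/1601) − 10 = 9500/651 in (≈ 14.593 in)
Ia = 0.2S: 0.2·14.593 = 2.919 in (exactly 1900/651)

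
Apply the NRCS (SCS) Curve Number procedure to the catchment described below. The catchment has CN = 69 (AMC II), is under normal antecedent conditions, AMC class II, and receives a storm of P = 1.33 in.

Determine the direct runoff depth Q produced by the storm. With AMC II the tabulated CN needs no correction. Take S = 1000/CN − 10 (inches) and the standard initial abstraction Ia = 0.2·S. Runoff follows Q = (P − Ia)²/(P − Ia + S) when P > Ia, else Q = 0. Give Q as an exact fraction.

Q = 8862529/234441300 in ≈ 0.038 in

AMC II — tabulated CN = 69 applies directly.
Retention S: 1000/CN − 10 with CN=69.000 → S = 310/69 ≈ 4.493 in
Ia = 0.2·(310/69) = 62/69 in ≈ 0.899 in
P − Ia = 1.330 − 0.899 = 2977/6900 ≈ 0.431 in (> 0, runoff occurs)
Runoff Q = (P−Ia)²/(P−Ia+S) = (0.431)²/(0.431+4.493) = 8862529/234441300 ≈ 0.038 in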